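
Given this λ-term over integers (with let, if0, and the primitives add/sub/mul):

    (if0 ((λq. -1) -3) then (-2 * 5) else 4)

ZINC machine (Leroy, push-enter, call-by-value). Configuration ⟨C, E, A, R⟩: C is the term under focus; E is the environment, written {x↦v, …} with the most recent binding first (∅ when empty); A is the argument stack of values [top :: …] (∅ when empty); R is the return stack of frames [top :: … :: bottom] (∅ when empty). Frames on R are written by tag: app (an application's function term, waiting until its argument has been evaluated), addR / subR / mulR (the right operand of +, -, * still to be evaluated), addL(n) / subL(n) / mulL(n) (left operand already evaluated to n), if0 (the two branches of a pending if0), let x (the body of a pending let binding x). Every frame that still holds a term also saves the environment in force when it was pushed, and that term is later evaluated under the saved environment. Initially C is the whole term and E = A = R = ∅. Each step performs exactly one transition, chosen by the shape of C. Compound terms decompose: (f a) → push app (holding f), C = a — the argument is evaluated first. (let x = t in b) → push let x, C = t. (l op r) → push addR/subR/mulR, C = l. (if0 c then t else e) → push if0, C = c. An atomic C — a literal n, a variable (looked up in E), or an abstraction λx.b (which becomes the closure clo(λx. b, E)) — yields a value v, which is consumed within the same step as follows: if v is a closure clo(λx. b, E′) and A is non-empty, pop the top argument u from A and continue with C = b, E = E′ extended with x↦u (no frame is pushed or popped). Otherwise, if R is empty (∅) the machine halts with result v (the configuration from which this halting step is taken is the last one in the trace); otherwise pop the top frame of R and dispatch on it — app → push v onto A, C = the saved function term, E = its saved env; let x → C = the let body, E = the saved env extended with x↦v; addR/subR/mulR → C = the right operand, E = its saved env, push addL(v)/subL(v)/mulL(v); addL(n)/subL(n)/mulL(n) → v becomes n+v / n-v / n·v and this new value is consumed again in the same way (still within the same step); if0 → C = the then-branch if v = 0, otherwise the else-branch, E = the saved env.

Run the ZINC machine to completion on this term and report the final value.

[0] [C=(if0 ((λq. -1) -3) then (-2 * 5) else 4) | E=∅ | A=∅ | R=∅]
[1] [C=((λq. -1) -3) | E=∅ | A=∅ | R=[if0]]
[2] [C=-3 | E=∅ | A=∅ | R=[app :: if0]]
[3] [C=(λq. -1) | E=∅ | A=[-3] | R=[if0]]
[4] [C=-1 | E={q↦-3} | A=∅ | R=[if0]]
[5] [C=4 | E=∅ | A=∅ | R=∅]
→ final value 4

Answer: 4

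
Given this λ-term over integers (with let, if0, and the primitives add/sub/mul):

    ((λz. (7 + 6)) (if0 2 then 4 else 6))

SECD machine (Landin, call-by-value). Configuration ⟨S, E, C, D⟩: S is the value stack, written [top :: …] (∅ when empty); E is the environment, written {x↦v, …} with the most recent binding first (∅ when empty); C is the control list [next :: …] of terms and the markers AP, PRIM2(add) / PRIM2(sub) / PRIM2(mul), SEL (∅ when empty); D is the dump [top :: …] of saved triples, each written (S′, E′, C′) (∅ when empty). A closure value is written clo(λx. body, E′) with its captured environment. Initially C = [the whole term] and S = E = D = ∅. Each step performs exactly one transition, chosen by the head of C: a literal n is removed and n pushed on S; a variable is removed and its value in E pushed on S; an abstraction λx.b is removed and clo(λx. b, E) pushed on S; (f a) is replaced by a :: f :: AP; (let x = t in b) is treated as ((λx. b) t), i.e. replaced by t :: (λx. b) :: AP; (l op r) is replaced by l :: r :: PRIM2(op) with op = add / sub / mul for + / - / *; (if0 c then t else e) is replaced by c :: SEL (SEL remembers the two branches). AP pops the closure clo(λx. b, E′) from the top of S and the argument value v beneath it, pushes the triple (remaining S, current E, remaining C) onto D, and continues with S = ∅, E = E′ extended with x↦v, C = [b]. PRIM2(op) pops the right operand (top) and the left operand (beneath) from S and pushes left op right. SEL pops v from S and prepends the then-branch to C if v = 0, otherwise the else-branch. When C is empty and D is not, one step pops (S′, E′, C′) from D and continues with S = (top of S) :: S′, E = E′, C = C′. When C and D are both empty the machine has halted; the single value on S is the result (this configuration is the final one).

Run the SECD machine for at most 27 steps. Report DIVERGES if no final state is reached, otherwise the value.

Answer: 13

Machine steps:
[0] <S=∅, E=∅, C=[((λz. (7 + 6)) (if0 2 then 4 else 6))], D=∅>
[1] <S=∅, E=∅, C=[(if0 2 then 4 else 6) :: (λz. (7 + 6)) :: AP], D=∅>
[2] <S=∅, E=∅, C=[2 :: SEL :: (λz. (7 + 6)) :: AP], D=∅>
[3] <S=[2], E=∅, C=[SEL :: (λz. (7 + 6)) :: AP], D=∅>
[4] <S=∅, E=∅, C=[6 :: (λz. (7 + 6)) :: AP], D=∅>
[5] <S=[6], E=∅, C=[(λz. (7 + 6)) :: AP], D=∅>
[6] <S=[clo(λz. (7 + 6), ∅) :: 6], E=∅, C=[AP], D=∅>
[7] <S=∅, E={z↦6}, C=[(7 + 6)], D=[(∅, ∅, ∅)]>
[8] <S=∅, E={z↦6}, C=[7 :: 6 :: PRIM2(add)], D=[(∅, ∅, ∅)]>
[9] <S=[7], E={z↦6}, C=[6 :: PRIM2(add)], D=[(∅, ∅, ∅)]>
[10] <S=[6 :: 7], E={z↦6}, C=[PRIM2(add)], D=[(∅, ∅, ∅)]>
[11] <S=[13], E={z↦6}, C=∅, D=[(∅, ∅, ∅)]>
[12] <S=[13], E=∅, C=∅, D=∅>
→ final value 13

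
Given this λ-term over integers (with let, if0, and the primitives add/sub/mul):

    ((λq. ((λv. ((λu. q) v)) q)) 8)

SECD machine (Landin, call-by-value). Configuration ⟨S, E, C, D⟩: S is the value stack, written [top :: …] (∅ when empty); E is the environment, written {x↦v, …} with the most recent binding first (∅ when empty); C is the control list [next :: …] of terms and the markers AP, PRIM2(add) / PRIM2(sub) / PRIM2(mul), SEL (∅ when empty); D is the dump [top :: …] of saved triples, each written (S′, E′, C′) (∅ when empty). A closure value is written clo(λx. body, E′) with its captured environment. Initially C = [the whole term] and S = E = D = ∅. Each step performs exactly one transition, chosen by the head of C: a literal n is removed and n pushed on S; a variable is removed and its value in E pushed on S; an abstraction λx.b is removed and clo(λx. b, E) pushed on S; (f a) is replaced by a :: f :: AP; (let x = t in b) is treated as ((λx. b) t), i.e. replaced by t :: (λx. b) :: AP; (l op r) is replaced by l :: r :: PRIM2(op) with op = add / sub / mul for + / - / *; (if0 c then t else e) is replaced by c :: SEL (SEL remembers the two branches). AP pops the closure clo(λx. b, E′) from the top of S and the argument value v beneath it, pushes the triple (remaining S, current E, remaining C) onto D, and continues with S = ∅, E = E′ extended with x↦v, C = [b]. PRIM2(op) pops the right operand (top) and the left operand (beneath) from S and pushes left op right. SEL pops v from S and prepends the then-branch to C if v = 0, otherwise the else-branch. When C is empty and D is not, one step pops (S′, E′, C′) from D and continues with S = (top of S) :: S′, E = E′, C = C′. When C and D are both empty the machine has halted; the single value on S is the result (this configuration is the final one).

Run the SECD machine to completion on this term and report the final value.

[0] ⟨S=∅; E=∅; C=[((λq. ((λv. ((λu. q) v)) q)) 8)]; D=∅⟩
[1] ⟨S=∅; E=∅; C=[8 :: (λq. ((λv. ((λu. q) v)) q)) :: AP]; D=∅⟩
[2] ⟨S=[8]; E=∅; C=[(λq. ((λv. ((λu. q) v)) q)) :: AP]; D=∅⟩
[3] ⟨S=[clo(λq. ((λv. ((λu. q) v)) q), ∅) :: 8]; E=∅; C=[AP]; D=∅⟩
[4] ⟨S=∅; E={q↦8}; C=[((λv. ((λu. q) v)) q)]; D=[(∅, ∅, ∅)]⟩
[5] ⟨S=∅; E={q↦8}; C=[q :: (λv. ((λu. q) v)) :: AP]; D=[(∅, ∅, ∅)]⟩
[6] ⟨S=[8]; E={q↦8}; C=[(λv. ((λu. q) v)) :: AP]; D=[(∅, ∅, ∅)]⟩
[7] ⟨S=[clo(λv. ((λu. q) v), {q↦8}) :: 8]; E={q↦8}; C=[AP]; D=[(∅, ∅, ∅)]⟩
[8] ⟨S=∅; E={v↦8, q↦8}; C=[((λu. q) v)]; D=[(∅, {q↦8}, ∅) :: (∅, ∅, ∅)]⟩
[9] ⟨S=∅; E={v↦8, q↦8}; C=[v :: (λu. q) :: AP]; D=[(∅, {q↦8}, ∅) :: (∅, ∅, ∅)]⟩
[10] ⟨S=[8]; E={v↦8, q↦8}; C=[(λu. q) :: AP]; D=[(∅, {q↦8}, ∅) :: (∅, ∅, ∅)]⟩
[11] ⟨S=[clo(λu. q, {v↦8, q↦8}) :: 8]; E={v↦8, q↦8}; C=[AP]; D=[(∅, {q↦8}, ∅) :: (∅, ∅, ∅)]⟩
[12] ⟨S=∅; E={u↦8, v↦8, q↦8}; C=[q]; D=[(∅, {v↦8, q↦8}, ∅) :: (∅, {q↦8}, ∅) :: (∅, ∅, ∅)]⟩
[13] ⟨S=[8]; E={u↦8, v↦8, q↦8}; C=∅; D=[(∅, {v↦8, q↦8}, ∅) :: (∅, {q↦8}, ∅) :: (∅, ∅, ∅)]⟩
[14] ⟨S=[8]; E={v↦8, q↦8}; C=∅; D=[(∅, {q↦8}, ∅) :: (∅, ∅, ∅)]⟩
[15] ⟨S=[8]; E={q↦8}; C=∅; D=[(∅, ∅, ∅)]⟩
[16] ⟨S=[8]; E=∅; C=∅; D=∅⟩
→ final value 8

Answer: 8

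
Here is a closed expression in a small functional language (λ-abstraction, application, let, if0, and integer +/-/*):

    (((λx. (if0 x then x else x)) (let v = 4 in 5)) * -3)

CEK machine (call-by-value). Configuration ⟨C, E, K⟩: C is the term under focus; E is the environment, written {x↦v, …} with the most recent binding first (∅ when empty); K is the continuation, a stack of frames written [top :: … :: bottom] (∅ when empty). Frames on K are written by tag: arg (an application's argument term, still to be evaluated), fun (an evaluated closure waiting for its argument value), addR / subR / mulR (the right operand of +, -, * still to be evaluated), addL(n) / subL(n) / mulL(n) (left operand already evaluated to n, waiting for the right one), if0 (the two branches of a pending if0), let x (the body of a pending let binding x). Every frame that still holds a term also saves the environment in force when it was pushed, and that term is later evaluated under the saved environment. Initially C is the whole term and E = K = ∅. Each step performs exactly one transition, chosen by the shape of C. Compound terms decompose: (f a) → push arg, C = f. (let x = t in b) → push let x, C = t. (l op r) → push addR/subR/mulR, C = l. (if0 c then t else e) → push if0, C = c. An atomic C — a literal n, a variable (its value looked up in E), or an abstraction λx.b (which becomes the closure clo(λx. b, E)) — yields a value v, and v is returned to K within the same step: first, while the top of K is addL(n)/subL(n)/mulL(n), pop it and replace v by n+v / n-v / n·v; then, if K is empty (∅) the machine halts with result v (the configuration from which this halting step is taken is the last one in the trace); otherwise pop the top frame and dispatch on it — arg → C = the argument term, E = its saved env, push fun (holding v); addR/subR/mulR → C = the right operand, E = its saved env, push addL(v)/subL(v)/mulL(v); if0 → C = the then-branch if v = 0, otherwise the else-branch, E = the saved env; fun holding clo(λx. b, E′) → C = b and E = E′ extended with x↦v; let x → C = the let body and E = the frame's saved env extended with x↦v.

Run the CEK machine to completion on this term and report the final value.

Answer: -15

Derivation:
0. [C=(((λx. (if0 x then x else x)) (let v = 4 in 5)) * -3) | E=∅ | K=∅]
1. [C=((λx. (if0 x then x else x)) (let v = 4 in 5)) | E=∅ | K=[mulR]]
2. [C=(λx. (if0 x then x else x)) | E=∅ | K=[arg :: mulR]]
3. [C=(let v = 4 in 5) | E=∅ | K=[fun :: mulR]]
4. [C=4 | E=∅ | K=[let v :: fun :: mulR]]
5. [C=5 | E={v↦4} | K=[fun :: mulR]]
6. [C=(if0 x then x else x) | E={x↦5} | K=[mulR]]
7. [C=x | E={x↦5} | K=[if0 :: mulR]]
8. [C=x | E={x↦5} | K=[mulR]]
9. [C=-3 | E=∅ | K=[mulL(5)]]
→ final value -15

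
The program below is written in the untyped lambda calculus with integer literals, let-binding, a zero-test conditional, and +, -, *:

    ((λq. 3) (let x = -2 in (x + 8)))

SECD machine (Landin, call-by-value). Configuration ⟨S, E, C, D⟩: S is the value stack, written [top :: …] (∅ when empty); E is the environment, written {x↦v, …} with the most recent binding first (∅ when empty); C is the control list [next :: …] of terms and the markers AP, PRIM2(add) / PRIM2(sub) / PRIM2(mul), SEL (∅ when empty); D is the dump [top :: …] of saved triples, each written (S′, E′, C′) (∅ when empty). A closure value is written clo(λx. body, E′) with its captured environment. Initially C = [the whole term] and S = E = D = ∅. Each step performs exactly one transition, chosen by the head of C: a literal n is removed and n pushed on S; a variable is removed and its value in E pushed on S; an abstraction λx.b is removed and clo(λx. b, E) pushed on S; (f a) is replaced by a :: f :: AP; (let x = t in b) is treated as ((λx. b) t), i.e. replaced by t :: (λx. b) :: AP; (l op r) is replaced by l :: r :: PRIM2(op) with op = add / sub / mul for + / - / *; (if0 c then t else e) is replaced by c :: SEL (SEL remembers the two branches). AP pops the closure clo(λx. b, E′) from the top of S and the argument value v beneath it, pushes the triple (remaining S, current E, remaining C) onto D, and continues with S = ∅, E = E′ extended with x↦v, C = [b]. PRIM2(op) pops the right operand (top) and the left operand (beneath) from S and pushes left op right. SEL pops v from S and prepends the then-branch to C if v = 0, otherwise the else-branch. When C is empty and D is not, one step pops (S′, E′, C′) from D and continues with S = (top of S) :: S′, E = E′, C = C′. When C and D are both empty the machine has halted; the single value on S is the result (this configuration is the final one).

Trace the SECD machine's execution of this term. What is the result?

Answer: 3

Derivation:
[0] ⟨S=∅; E=∅; C=[((λq. 3) (let x = -2 in (x + 8)))]; D=∅⟩
[1] ⟨S=∅; E=∅; C=[(let x = -2 in (x + 8)) :: (λq. 3) :: AP]; D=∅⟩
[2] ⟨S=∅; E=∅; C=[-2 :: (λx. (x + 8)) :: AP :: (λq. 3) :: AP]; D=∅⟩
[3] ⟨S=[-2]; E=∅; C=[(λx. (x + 8)) :: AP :: (λq. 3) :: AP]; D=∅⟩
[4] ⟨S=[clo(λx. (x + 8), ∅) :: -2]; E=∅; C=[AP :: (λq. 3) :: AP]; D=∅⟩
[5] ⟨S=∅; E={x↦-2}; C=[(x + 8)]; D=[(∅, ∅, [(λq. 3) :: AP])]⟩
[6] ⟨S=∅; E={x↦-2}; C=[x :: 8 :: PRIM2(add)]; D=[(∅, ∅, [(λq. 3) :: AP])]⟩
[7] ⟨S=[-2]; E={x↦-2}; C=[8 :: PRIM2(add)]; D=[(∅, ∅, [(λq. 3) :: AP])]⟩
[8] ⟨S=[8 :: -2]; E={x↦-2}; C=[PRIM2(add)]; D=[(∅, ∅, [(λq. 3) :: AP])]⟩
[9] ⟨S=[6]; E={x↦-2}; C=∅; D=[(∅, ∅, [(λq. 3) :: AP])]⟩
[10] ⟨S=[6]; E=∅; C=[(λq. 3) :: AP]; D=∅⟩
[11] ⟨S=[clo(λq. 3, ∅) :: 6]; E=∅; C=[AP]; D=∅⟩
[12] ⟨S=∅; E={q↦6}; C=[3]; D=[(∅, ∅, ∅)]⟩
[13] ⟨S=[3]; E={q↦6}; C=∅; D=[(∅, ∅, ∅)]⟩
[14] ⟨S=[3]; E=∅; C=∅; D=∅⟩
→ final value 3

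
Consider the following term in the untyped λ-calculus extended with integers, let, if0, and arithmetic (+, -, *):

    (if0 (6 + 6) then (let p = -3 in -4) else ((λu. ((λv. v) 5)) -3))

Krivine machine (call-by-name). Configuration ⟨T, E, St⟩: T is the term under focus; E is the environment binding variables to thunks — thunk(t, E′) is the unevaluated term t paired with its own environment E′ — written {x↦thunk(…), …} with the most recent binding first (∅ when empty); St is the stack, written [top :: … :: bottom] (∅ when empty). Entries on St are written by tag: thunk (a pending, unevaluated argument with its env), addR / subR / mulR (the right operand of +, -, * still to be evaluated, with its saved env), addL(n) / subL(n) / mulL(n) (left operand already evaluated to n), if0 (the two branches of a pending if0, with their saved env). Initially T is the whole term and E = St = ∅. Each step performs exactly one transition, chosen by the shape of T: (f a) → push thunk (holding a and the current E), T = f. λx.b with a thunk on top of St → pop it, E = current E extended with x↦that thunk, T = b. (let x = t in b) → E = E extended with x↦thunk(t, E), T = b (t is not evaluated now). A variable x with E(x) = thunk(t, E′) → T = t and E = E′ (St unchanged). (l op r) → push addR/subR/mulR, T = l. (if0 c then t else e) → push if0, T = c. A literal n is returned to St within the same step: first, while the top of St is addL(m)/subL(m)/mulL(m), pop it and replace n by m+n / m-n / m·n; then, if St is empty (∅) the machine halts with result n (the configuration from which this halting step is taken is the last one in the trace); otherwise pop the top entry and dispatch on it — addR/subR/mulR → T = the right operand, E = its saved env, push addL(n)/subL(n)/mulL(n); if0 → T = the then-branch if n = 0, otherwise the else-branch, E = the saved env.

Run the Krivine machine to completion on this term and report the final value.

t=0: <T=(if0 (6 + 6) then (let p = -3 in -4) else ((λu. ((λv. v) 5)) -3)), E=∅, St=∅>
t=1: <T=(6 + 6), E=∅, St=[if0]>
t=2: <T=6, E=∅, St=[addR :: if0]>
t=3: <T=6, E=∅, St=[addL(6) :: if0]>
t=4: <T=((λu. ((λv. v) 5)) -3), E=∅, St=∅>
t=5: <T=(λu. ((λv. v) 5)), E=∅, St=[thunk]>
t=6: <T=((λv. v) 5), E={u↦thunk(-3, ∅)}, St=∅>
t=7: <T=(λv. v), E={u↦thunk(-3, ∅)}, St=[thunk]>
t=8: <T=v, E={v↦thunk(5, {u↦thunk(-3, ∅)}), u↦thunk(-3, ∅)}, St=∅>
t=9: <T=5, E={u↦thunk(-3, ∅)}, St=∅>
→ final value 5

Answer: 5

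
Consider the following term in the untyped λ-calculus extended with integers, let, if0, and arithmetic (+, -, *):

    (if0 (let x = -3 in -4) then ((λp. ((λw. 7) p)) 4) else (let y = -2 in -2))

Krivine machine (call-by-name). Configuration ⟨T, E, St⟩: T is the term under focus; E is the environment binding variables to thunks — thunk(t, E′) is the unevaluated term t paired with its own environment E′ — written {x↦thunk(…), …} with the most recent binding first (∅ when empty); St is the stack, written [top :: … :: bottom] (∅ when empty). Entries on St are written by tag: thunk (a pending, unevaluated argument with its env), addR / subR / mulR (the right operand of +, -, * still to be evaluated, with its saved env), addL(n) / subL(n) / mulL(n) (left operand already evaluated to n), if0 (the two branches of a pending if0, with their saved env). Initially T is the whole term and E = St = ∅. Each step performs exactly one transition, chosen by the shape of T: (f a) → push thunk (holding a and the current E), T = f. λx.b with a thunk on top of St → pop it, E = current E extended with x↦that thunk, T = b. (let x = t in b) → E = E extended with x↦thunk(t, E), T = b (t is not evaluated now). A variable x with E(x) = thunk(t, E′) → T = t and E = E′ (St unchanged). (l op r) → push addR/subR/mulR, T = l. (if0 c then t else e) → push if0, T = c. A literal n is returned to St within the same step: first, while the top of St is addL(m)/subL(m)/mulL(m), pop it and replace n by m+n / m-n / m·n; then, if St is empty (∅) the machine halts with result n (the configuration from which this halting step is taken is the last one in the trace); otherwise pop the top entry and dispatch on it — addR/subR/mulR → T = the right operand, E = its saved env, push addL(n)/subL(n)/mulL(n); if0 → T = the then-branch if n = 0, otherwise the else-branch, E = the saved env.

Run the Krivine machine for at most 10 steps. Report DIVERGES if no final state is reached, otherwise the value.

Answer: -2

Derivation:
t=0: [T=(if0 (let x = -3 in -4) then ((λp. ((λw. 7) p)) 4) else (let y = -2 in -2)) | E=∅ | St=∅]
t=1: [T=(let x = -3 in -4) | E=∅ | St=[if0]]
t=2: [T=-4 | E={x↦thunk(-3, ∅)} | St=[if0]]
t=3: [T=(let y = -2 in -2) | E=∅ | St=∅]
t=4: [T=-2 | E={y↦thunk(-2, ∅)} | St=∅]
→ final value -2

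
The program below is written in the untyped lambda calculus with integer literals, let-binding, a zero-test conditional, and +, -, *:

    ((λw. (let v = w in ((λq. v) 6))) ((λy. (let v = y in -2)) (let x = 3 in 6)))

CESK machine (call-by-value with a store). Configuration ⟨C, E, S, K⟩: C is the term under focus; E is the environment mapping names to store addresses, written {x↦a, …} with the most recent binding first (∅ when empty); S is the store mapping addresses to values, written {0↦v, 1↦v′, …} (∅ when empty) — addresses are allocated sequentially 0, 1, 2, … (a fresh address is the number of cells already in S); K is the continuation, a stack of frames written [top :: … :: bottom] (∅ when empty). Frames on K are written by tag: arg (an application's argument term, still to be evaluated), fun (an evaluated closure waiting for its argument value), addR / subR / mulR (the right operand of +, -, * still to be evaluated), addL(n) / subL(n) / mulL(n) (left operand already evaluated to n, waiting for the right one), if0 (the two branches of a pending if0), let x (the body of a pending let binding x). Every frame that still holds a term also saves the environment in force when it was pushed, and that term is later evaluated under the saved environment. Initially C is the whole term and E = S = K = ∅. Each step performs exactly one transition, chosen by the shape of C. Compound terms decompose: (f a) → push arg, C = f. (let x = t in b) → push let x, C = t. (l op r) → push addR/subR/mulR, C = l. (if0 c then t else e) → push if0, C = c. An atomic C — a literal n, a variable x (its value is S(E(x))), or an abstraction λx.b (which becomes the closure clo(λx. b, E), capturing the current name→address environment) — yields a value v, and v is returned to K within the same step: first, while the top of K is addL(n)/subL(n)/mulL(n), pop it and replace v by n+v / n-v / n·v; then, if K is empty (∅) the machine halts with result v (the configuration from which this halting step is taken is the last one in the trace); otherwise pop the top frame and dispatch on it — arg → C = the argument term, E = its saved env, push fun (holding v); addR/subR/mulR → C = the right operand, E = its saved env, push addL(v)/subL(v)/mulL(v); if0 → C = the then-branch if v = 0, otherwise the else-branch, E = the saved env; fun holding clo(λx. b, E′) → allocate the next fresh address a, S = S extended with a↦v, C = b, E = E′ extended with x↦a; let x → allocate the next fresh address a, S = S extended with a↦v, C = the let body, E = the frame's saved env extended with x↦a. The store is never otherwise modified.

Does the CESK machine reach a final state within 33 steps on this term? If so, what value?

0. ⟨C=((λw. (let v = w in ((λq. v) 6))) ((λy. (let v = y in -2)) (let x = 3 in 6))); E=∅; S=∅; K=∅⟩
1. ⟨C=(λw. (let v = w in ((λq. v) 6))); E=∅; S=∅; K=[arg]⟩
2. ⟨C=((λy. (let v = y in -2)) (let x = 3 in 6)); E=∅; S=∅; K=[fun]⟩
3. ⟨C=(λy. (let v = y in -2)); E=∅; S=∅; K=[arg :: fun]⟩
4. ⟨C=(let x = 3 in 6); E=∅; S=∅; K=[fun :: fun]⟩
5. ⟨C=3; E=∅; S=∅; K=[let x :: fun :: fun]⟩
6. ⟨C=6; E={x↦0}; S={0↦3}; K=[fun :: fun]⟩
7. ⟨C=(let v = y in -2); E={y↦1}; S={0↦3, 1↦6}; K=[fun]⟩
8. ⟨C=y; E={y↦1}; S={0↦3, 1↦6}; K=[let v :: fun]⟩
9. ⟨C=-2; E={v↦2, y↦1}; S={0↦3, 1↦6, 2↦6}; K=[fun]⟩
10. ⟨C=(let v = w in ((λq. v) 6)); E={w↦3}; S={0↦3, 1↦6, 2↦6, 3↦-2}; K=∅⟩
11. ⟨C=w; E={w↦3}; S={0↦3, 1↦6, 2↦6, 3↦-2}; K=[let v]⟩
12. ⟨C=((λq. v) 6); E={v↦4, w↦3}; S={0↦3, 1↦6, 2↦6, 3↦-2, 4↦-2}; K=∅⟩
13. ⟨C=(λq. v); E={v↦4, w↦3}; S={0↦3, 1↦6, 2↦6, 3↦-2, 4↦-2}; K=[arg]⟩
14. ⟨C=6; E={v↦4, w↦3}; S={0↦3, 1↦6, 2↦6, 3↦-2, 4↦-2}; K=[fun]⟩
15. ⟨C=v; E={q↦5, v↦4, w↦3}; S={0↦3, 1↦6, 2↦6, 3↦-2, 4↦-2, 5↦6}; K=∅⟩
→ final value -2

Answer: -2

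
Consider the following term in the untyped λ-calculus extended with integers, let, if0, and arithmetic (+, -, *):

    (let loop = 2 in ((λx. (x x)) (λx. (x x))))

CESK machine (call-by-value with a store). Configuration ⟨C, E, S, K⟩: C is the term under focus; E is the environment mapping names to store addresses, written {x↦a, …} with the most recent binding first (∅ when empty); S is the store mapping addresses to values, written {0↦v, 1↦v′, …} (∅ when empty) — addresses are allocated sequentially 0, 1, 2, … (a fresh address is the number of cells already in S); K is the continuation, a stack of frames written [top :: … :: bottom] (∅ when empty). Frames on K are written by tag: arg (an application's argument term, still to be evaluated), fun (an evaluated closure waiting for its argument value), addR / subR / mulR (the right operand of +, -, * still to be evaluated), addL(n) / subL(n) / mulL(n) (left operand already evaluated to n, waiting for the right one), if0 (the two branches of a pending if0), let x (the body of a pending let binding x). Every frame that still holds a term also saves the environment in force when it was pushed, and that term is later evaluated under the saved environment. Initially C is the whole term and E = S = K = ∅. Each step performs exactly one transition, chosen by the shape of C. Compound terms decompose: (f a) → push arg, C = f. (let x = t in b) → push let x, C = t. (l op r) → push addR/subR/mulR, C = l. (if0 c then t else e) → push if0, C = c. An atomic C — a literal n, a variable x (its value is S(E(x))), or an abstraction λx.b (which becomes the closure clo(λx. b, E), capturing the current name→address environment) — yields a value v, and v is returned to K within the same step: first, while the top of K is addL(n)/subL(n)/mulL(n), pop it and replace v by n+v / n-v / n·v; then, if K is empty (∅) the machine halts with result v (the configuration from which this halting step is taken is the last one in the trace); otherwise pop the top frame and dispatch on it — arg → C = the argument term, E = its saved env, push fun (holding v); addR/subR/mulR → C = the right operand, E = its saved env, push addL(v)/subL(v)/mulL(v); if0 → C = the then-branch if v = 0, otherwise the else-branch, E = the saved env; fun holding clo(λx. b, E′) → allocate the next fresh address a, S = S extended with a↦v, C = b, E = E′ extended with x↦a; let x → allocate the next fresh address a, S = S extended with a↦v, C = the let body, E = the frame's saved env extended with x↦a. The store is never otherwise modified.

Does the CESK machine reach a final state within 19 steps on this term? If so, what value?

t=0: ⟨C=(let loop = 2 in ((λx. (x x)) (λx. (x x)))); E=∅; S=∅; K=∅⟩
t=1: ⟨C=2; E=∅; S=∅; K=[let loop]⟩
t=2: ⟨C=((λx. (x x)) (λx. (x x))); E={loop↦0}; S={0↦2}; K=∅⟩
t=3: ⟨C=(λx. (x x)); E={loop↦0}; S={0↦2}; K=[arg]⟩
t=4: ⟨C=(λx. (x x)); E={loop↦0}; S={0↦2}; K=[fun]⟩
t=5: ⟨C=(x x); E={x↦1, loop↦0}; S={0↦2, 1↦clo(λx. (x x), {loop↦0})}; K=∅⟩
t=6: ⟨C=x; E={x↦1, loop↦0}; S={0↦2, 1↦clo(λx. (x x), {loop↦0})}; K=[arg]⟩
t=7: ⟨C=x; E={x↦1, loop↦0}; S={0↦2, 1↦clo(λx. (x x), {loop↦0})}; K=[fun]⟩
t=8: ⟨C=(x x); E={x↦2, loop↦0}; S={0↦2, 1↦clo(λx. (x x), {loop↦0}), 2↦clo(λx. (x x), {loop↦0})}; K=∅⟩
t=9: ⟨C=x; E={x↦2, loop↦0}; S={0↦2, 1↦clo(λx. (x x), {loop↦0}), 2↦clo(λx. (x x), {loop↦0})}; K=[arg]⟩
t=10: ⟨C=x; E={x↦2, loop↦0}; S={0↦2, 1↦clo(λx. (x x), {loop↦0}), 2↦clo(λx. (x x), {loop↦0})}; K=[fun]⟩
t=11: ⟨C=(x x); E={x↦3, loop↦0}; S={0↦2, 1↦clo(λx. (x x), {loop↦0}), 2↦clo(λx. (x x), {loop↦0}), 3↦clo(λx. (x x), {loop↦0})}; K=∅⟩
t=12: ⟨C=x; E={x↦3, loop↦0}; S={0↦2, 1↦clo(λx. (x x), {loop↦0}), 2↦clo(λx. (x x), {loop↦0}), 3↦clo(λx. (x x), {loop↦0})}; K=[arg]⟩
t=13: ⟨C=x; E={x↦3, loop↦0}; S={0↦2, 1↦clo(λx. (x x), {loop↦0}), 2↦clo(λx. (x x), {loop↦0}), 3↦clo(λx. (x x), {loop↦0})}; K=[fun]⟩
t=14: ⟨C=(x x); E={x↦4, loop↦0}; S={0↦2, 1↦clo(λx. (x x), {loop↦0}), 2↦clo(λx. (x x), {loop↦0}), 3↦clo(λx. (x x), {loop↦0}), 4↦clo(λx. (x x), {loop↦0})}; K=∅⟩
t=15: ⟨C=x; E={x↦4, loop↦0}; S={0↦2, 1↦clo(λx. (x x), {loop↦0}), 2↦clo(λx. (x x), {loop↦0}), 3↦clo(λx. (x x), {loop↦0}), 4↦clo(λx. (x x), {loop↦0})}; K=[arg]⟩
t=16: ⟨C=x; E={x↦4, loop↦0}; S={0↦2, 1↦clo(λx. (x x), {loop↦0}), 2↦clo(λx. (x x), {loop↦0}), 3↦clo(λx. (x x), {loop↦0}), 4↦clo(λx. (x x), {loop↦0})}; K=[fun]⟩
t=17: ⟨C=(x x); E={x↦5, loop↦0}; S={0↦2, 1↦clo(λx. (x x), {loop↦0}), 2↦clo(λx. (x x), {loop↦0}), 3↦clo(λx. (x x), {loop↦0}), 4↦clo(λx. (x x), {loop↦0}), 5↦clo(λx. (x x), {loop↦0})}; K=∅⟩
t=18: ⟨C=x; E={x↦5, loop↦0}; S={0↦2, 1↦clo(λx. (x x), {loop↦0}), 2↦clo(λx. (x x), {loop↦0}), 3↦clo(λx. (x x), {loop↦0}), 4↦clo(λx. (x x), {loop↦0}), 5↦clo(λx. (x x), {loop↦0})}; K=[arg]⟩
t=19: ⟨C=x; E={x↦5, loop↦0}; S={0↦2, 1↦clo(λx. (x x), {loop↦0}), 2↦clo(λx. (x x), {loop↦0}), 3↦clo(λx. (x x), {loop↦0}), 4↦clo(λx. (x x), {loop↦0}), 5↦clo(λx. (x x), {loop↦0})}; K=[fun]⟩
→ 19 transitions taken and the configuration is still not final: no result within 19 steps

Answer: DIVERGES (no final state within 19 steps)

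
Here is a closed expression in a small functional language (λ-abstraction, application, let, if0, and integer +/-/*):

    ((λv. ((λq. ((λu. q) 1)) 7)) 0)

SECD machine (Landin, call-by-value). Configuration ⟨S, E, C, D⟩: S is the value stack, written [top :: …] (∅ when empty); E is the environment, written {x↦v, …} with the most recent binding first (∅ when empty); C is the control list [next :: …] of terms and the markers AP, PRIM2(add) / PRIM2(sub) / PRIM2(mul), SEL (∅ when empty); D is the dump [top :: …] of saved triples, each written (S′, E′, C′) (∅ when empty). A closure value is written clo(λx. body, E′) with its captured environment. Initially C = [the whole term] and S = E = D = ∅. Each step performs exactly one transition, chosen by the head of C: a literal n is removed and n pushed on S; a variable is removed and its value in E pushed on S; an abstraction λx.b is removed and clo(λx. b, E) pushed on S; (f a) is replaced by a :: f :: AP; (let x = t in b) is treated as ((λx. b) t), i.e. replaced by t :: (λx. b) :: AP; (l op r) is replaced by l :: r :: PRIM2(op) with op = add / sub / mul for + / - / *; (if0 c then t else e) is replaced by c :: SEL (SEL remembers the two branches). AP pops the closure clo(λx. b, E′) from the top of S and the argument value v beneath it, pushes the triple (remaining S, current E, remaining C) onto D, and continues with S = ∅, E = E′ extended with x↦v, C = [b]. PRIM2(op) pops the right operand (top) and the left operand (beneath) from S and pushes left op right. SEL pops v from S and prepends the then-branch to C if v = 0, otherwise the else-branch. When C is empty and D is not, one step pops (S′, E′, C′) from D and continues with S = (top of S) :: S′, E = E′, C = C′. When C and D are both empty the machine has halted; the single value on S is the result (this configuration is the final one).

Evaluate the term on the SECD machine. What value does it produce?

Answer: 7

Execution trace:
[0] ⟨S=∅; E=∅; C=[((λv. ((λq. ((λu. q) 1)) 7)) 0)]; D=∅⟩
[1] ⟨S=∅; E=∅; C=[0 :: (λv. ((λq. ((λu. q) 1)) 7)) :: AP]; D=∅⟩
[2] ⟨S=[0]; E=∅; C=[(λv. ((λq. ((λu. q) 1)) 7)) :: AP]; D=∅⟩
[3] ⟨S=[clo(λv. ((λq. ((λu. q) 1)) 7), ∅) :: 0]; E=∅; C=[AP]; D=∅⟩
[4] ⟨S=∅; E={v↦0}; C=[((λq. ((λu. q) 1)) 7)]; D=[(∅, ∅, ∅)]⟩
[5] ⟨S=∅; E={v↦0}; C=[7 :: (λq. ((λu. q) 1)) :: AP]; D=[(∅, ∅, ∅)]⟩
[6] ⟨S=[7]; E={v↦0}; C=[(λq. ((λu. q) 1)) :: AP]; D=[(∅, ∅, ∅)]⟩
[7] ⟨S=[clo(λq. ((λu. q) 1), {v↦0}) :: 7]; E={v↦0}; C=[AP]; D=[(∅, ∅, ∅)]⟩
[8] ⟨S=∅; E={q↦7, v↦0}; C=[((λu. q) 1)]; D=[(∅, {v↦0}, ∅) :: (∅, ∅, ∅)]⟩
[9] ⟨S=∅; E={q↦7, v↦0}; C=[1 :: (λu. q) :: AP]; D=[(∅, {v↦0}, ∅) :: (∅, ∅, ∅)]⟩
[10] ⟨S=[1]; E={q↦7, v↦0}; C=[(λu. q) :: AP]; D=[(∅, {v↦0}, ∅) :: (∅, ∅, ∅)]⟩
[11] ⟨S=[clo(λu. q, {q↦7, v↦0}) :: 1]; E={q↦7, v↦0}; C=[AP]; D=[(∅, {v↦0}, ∅) :: (∅, ∅, ∅)]⟩
[12] ⟨S=∅; E={u↦1, q↦7, v↦0}; C=[q]; D=[(∅, {q↦7, v↦0}, ∅) :: (∅, {v↦0}, ∅) :: (∅, ∅, ∅)]⟩
[13] ⟨S=[7]; E={u↦1, q↦7, v↦0}; C=∅; D=[(∅, {q↦7, v↦0}, ∅) :: (∅, {v↦0}, ∅) :: (∅, ∅, ∅)]⟩
[14] ⟨S=[7]; E={q↦7, v↦0}; C=∅; D=[(∅, {v↦0}, ∅) :: (∅, ∅, ∅)]⟩
[15] ⟨S=[7]; E={v↦0}; C=∅; D=[(∅, ∅, ∅)]⟩
[16] ⟨S=[7]; E=∅; C=∅; D=∅⟩
→ final value 7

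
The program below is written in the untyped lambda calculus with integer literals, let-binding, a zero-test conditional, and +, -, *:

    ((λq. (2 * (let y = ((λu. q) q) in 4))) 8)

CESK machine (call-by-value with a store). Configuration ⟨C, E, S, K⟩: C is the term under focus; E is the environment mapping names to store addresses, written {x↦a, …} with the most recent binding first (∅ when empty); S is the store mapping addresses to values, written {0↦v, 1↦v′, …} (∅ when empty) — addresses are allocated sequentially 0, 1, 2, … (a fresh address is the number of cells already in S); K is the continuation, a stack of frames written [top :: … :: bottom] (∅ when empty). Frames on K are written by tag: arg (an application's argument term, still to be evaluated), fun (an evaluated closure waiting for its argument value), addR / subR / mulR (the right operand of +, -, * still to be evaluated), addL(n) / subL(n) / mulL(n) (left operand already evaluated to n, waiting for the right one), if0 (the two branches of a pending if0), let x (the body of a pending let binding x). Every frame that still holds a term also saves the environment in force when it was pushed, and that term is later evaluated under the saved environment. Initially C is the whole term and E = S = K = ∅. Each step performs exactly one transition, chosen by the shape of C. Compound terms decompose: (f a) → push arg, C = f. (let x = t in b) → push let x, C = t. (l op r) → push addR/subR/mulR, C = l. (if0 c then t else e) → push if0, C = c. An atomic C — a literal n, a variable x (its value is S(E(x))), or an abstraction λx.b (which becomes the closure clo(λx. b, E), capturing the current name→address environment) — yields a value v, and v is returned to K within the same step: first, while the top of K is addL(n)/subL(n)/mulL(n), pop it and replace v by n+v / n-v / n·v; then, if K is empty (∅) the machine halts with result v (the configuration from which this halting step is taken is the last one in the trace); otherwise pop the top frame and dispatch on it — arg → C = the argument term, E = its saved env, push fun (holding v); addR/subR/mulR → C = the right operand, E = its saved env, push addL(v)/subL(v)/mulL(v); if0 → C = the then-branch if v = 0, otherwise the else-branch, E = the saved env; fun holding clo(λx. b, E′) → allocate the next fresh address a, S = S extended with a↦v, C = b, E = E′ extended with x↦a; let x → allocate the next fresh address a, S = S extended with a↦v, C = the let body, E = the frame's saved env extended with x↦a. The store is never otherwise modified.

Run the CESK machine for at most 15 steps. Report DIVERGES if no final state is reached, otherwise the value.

Answer: 8

Machine steps:
step 0: <C=((λq. (2 * (let y = ((λu. q) q) in 4))) 8), E=∅, S=∅, K=∅>
step 1: <C=(λq. (2 * (let y = ((λu. q) q) in 4))), E=∅, S=∅, K=[arg]>
step 2: <C=8, E=∅, S=∅, K=[fun]>
step 3: <C=(2 * (let y = ((λu. q) q) in 4)), E={q↦0}, S={0↦8}, K=∅>
step 4: <C=2, E={q↦0}, S={0↦8}, K=[mulR]>
step 5: <C=(let y = ((λu. q) q) in 4), E={q↦0}, S={0↦8}, K=[mulL(2)]>
step 6: <C=((λu. q) q), E={q↦0}, S={0↦8}, K=[let y :: mulL(2)]>
step 7: <C=(λu. q), E={q↦0}, S={0↦8}, K=[arg :: let y :: mulL(2)]>
step 8: <C=q, E={q↦0}, S={0↦8}, K=[fun :: let y :: mulL(2)]>
step 9: <C=q, E={u↦1, q↦0}, S={0↦8, 1↦8}, K=[let y :: mulL(2)]>
step 10: <C=4, E={y↦2, q↦0}, S={0↦8, 1↦8, 2↦8}, K=[mulL(2)]>
→ final value 8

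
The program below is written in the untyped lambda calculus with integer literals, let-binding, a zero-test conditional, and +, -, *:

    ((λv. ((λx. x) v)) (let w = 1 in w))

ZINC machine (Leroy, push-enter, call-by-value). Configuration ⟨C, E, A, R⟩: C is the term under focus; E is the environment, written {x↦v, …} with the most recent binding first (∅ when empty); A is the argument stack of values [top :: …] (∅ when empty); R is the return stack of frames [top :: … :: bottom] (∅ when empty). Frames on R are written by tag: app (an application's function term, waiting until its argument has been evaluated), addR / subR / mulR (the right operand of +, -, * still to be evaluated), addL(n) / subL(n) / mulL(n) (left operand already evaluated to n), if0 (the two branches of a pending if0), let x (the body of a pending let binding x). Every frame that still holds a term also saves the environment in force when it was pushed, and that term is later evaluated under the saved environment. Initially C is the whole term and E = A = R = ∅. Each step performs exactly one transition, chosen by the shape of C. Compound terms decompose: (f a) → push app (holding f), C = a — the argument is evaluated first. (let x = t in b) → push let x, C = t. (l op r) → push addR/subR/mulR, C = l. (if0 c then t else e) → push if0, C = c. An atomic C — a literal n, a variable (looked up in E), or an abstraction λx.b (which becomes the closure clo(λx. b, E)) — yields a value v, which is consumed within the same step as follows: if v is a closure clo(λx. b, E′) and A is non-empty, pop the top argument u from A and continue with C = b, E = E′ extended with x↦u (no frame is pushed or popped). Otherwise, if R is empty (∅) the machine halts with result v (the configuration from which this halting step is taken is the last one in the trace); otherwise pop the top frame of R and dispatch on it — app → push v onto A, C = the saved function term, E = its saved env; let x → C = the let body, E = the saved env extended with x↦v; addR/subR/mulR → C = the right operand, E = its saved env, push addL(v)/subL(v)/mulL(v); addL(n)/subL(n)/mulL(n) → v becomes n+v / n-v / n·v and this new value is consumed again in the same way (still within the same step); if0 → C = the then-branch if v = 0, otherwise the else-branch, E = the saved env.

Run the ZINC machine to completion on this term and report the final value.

Answer: 1

Execution trace:
t=0: <C=((λv. ((λx. x) v)) (let w = 1 in w)), E=∅, A=∅, R=∅>
t=1: <C=(let w = 1 in w), E=∅, A=∅, R=[app]>
t=2: <C=1, E=∅, A=∅, R=[let w :: app]>
t=3: <C=w, E={w↦1}, A=∅, R=[app]>
t=4: <C=(λv. ((λx. x) v)), E=∅, A=[1], R=∅>
t=5: <C=((λx. x) v), E={v↦1}, A=∅, R=∅>
t=6: <C=v, E={v↦1}, A=∅, R=[app]>
t=7: <C=(λx. x), E={v↦1}, A=[1], R=∅>
t=8: <C=x, E={x↦1, v↦1}, A=∅, R=∅>
→ final value 1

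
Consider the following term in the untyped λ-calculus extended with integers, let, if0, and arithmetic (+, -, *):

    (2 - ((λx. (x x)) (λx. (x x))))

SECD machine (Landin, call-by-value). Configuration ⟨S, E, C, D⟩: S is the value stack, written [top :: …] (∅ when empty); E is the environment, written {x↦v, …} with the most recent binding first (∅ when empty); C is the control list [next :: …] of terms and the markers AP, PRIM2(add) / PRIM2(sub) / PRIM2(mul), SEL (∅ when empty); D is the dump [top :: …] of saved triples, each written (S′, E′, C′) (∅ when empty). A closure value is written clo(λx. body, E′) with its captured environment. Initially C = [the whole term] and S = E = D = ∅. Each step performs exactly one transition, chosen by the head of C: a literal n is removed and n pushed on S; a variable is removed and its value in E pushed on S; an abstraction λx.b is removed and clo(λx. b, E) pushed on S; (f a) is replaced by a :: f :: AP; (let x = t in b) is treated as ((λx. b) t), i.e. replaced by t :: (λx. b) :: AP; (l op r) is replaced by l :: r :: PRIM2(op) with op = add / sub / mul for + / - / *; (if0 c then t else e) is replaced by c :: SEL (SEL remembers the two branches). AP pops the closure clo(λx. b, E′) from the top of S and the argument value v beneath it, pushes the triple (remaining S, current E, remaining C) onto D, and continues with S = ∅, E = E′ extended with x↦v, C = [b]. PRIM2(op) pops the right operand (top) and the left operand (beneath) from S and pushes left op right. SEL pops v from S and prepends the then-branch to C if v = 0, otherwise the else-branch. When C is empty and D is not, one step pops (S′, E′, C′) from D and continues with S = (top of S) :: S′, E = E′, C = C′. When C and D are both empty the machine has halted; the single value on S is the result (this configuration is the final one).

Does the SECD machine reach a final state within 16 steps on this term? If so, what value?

Answer: DIVERGES (no final state within 16 steps)

Derivation:
t=0: ⟨S=∅; E=∅; C=[(2 - ((λx. (x x)) (λx. (x x))))]; D=∅⟩
t=1: ⟨S=∅; E=∅; C=[2 :: ((λx. (x x)) (λx. (x x))) :: PRIM2(sub)]; D=∅⟩
t=2: ⟨S=[2]; E=∅; C=[((λx. (x x)) (λx. (x x))) :: PRIM2(sub)]; D=∅⟩
t=3: ⟨S=[2]; E=∅; C=[(λx. (x x)) :: (λx. (x x)) :: AP :: PRIM2(sub)]; D=∅⟩
t=4: ⟨S=[clo(λx. (x x), ∅) :: 2]; E=∅; C=[(λx. (x x)) :: AP :: PRIM2(sub)]; D=∅⟩
t=5: ⟨S=[clo(λx. (x x), ∅) :: clo(λx. (x x), ∅) :: 2]; E=∅; C=[AP :: PRIM2(sub)]; D=∅⟩
t=6: ⟨S=∅; E={x↦clo(λx. (x x), ∅)}; C=[(x x)]; D=[([2], ∅, [PRIM2(sub)])]⟩
t=7: ⟨S=∅; E={x↦clo(λx. (x x), ∅)}; C=[x :: x :: AP]; D=[([2], ∅, [PRIM2(sub)])]⟩
t=8: ⟨S=[clo(λx. (x x), ∅)]; E={x↦clo(λx. (x x), ∅)}; C=[x :: AP]; D=[([2], ∅, [PRIM2(sub)])]⟩
t=9: ⟨S=[clo(λx. (x x), ∅) :: clo(λx. (x x), ∅)]; E={x↦clo(λx. (x x), ∅)}; C=[AP]; D=[([2], ∅, [PRIM2(sub)])]⟩
t=10: ⟨S=∅; E={x↦clo(λx. (x x), ∅)}; C=[(x x)]; D=[(∅, {x↦clo(λx. (x x), ∅)}, ∅) :: ([2], ∅, [PRIM2(sub)])]⟩
t=11: ⟨S=∅; E={x↦clo(λx. (x x), ∅)}; C=[x :: x :: AP]; D=[(∅, {x↦clo(λx. (x x), ∅)}, ∅) :: ([2], ∅, [PRIM2(sub)])]⟩
t=12: ⟨S=[clo(λx. (x x), ∅)]; E={x↦clo(λx. (x x), ∅)}; C=[x :: AP]; D=[(∅, {x↦clo(λx. (x x), ∅)}, ∅) :: ([2], ∅, [PRIM2(sub)])]⟩
t=13: ⟨S=[clo(λx. (x x), ∅) :: clo(λx. (x x), ∅)]; E={x↦clo(λx. (x x), ∅)}; C=[AP]; D=[(∅, {x↦clo(λx. (x x), ∅)}, ∅) :: ([2], ∅, [PRIM2(sub)])]⟩
t=14: ⟨S=∅; E={x↦clo(λx. (x x), ∅)}; C=[(x x)]; D=[(∅, {x↦clo(λx. (x x), ∅)}, ∅) :: (∅, {x↦clo(λx. (x x), ∅)}, ∅) :: ([2], ∅, [PRIM2(sub)])]⟩
t=15: ⟨S=∅; E={x↦clo(λx. (x x), ∅)}; C=[x :: x :: AP]; D=[(∅, {x↦clo(λx. (x x), ∅)}, ∅) :: (∅, {x↦clo(λx. (x x), ∅)}, ∅) :: ([2], ∅, [PRIM2(sub)])]⟩
t=16: ⟨S=[clo(λx. (x x), ∅)]; E={x↦clo(λx. (x x), ∅)}; C=[x :: AP]; D=[(∅, {x↦clo(λx. (x x), ∅)}, ∅) :: (∅, {x↦clo(λx. (x x), ∅)}, ∅) :: ([2], ∅, [PRIM2(sub)])]⟩
→ 16 transitions taken and the configuration is still not final: no result within 16 steps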